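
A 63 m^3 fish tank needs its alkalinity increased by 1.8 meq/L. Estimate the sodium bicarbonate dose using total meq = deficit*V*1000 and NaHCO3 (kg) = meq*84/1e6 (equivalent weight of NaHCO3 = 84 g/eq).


Tank volume in L = 63 m^3 * 1000 = 63000 L
Total meq required = 1.8 meq/L * 63000 L = 113400 meq
NaHCO3 mass = 113400 meq * 84 mg/meq / 1e6 = 9.5256 kg

9.5256 kg


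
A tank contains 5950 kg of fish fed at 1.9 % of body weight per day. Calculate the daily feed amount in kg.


Feeding rate fraction = 1.9% / 100 = 0.019
Daily feed = 5950 kg * 0.019 = 113.05 kg/day

113.05 kg/day


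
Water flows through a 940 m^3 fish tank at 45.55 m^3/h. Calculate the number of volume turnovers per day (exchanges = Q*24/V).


Daily flow volume = 45.55 m^3/h * 24 h = 1093.2 m^3/day
Exchanges = daily flow / tank volume = 1093.2 / 940 = 1.16298 exchanges/day

1.16298 exchanges/day


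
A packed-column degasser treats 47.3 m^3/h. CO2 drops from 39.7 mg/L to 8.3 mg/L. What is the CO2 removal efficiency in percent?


CO2_out / CO2_in = 8.3 / 39.7 = 0.20906801
Fraction remaining = 0.20906801
efficiency = (1 - 0.20906801) * 100 = 79.0932 %

79.0932 %


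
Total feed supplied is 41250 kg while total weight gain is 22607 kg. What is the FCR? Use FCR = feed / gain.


FCR = feed consumed / weight gained
FCR = 41250 kg / 22607 kg = 1.82466

1.82466


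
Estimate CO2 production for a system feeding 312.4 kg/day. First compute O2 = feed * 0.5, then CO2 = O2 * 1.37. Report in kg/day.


O2 = 312.4 * 0.5 = 156.2
CO2 = 156.2 * 1.37 = 213.994

213.994 kg/day


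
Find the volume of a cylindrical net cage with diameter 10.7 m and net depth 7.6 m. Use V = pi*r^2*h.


r = d/2 = 10.7/2 = 5.35 m
Base area = pi*r^2 = pi*5.35^2 = 89.920236 m^2
Volume = 89.920236 * 7.6 = 683.394 m^3

683.394 m^3


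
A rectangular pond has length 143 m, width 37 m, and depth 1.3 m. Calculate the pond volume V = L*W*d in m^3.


Base area = L * W = 143 * 37 = 5291 m^2
Volume = area * depth = 5291 * 1.3 = 6878.3 m^3

6878.3 m^3


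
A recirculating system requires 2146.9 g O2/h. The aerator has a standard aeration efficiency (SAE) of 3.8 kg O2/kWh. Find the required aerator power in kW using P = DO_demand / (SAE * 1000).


SAE in g O2/kWh = 3.8 * 1000 = 3800 g/kWh
P = DO_demand / SAE_g = 2146.9 / 3800 = 0.564974 kW

0.564974 kW


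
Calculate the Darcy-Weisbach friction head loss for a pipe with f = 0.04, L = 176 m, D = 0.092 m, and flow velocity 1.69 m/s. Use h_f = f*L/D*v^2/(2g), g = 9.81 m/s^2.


v^2 = 1.69^2 = 2.8561 m^2/s^2
L/D = 176/0.092 = 1913.0435
h_f = f*(L/D)*v^2/(2g) = 0.04 * 1913.0435 * 2.8561 / 19.62 = 11.1393 m

11.1393 m


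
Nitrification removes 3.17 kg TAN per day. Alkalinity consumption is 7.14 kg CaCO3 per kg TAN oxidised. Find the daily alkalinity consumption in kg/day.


Alkalinity factor: 7.14 kg CaCO3 consumed per kg TAN nitrified
alk = 3.17 kg TAN * 7.14 = 22.6338 kg CaCO3/day

22.6338 kg CaCO3/day


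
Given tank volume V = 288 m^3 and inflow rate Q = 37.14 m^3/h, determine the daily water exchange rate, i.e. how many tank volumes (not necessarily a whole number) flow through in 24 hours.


Daily flow volume = 37.14 m^3/h * 24 h = 891.36 m^3/day
Exchanges = daily flow / tank volume = 891.36 / 288 = 3.095 exchanges/day

3.095 exchanges/day


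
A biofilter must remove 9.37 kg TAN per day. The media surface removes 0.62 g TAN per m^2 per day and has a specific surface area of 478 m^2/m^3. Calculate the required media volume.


A = 9.37*1000 / 0.62 = 15112.903 m^2
V = 15112.903 / 478 = 31.617

31.617 m^3


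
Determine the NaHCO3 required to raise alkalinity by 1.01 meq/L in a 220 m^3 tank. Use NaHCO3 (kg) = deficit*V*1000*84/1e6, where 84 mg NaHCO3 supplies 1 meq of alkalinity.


Tank volume in L = 220 m^3 * 1000 = 220000 L
Total meq required = 1.01 meq/L * 220000 L = 222200 meq
NaHCO3 mass = 222200 meq * 84 mg/meq / 1e6 = 18.6648 kg

18.6648 kg


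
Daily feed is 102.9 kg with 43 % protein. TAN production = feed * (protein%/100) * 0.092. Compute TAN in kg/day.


Protein in feed = 102.9 * 43/100 = 44.247 kg/day
TAN = protein * 0.092 = 44.247 * 0.092 = 4.070724 kg/day

4.070724 kg/day


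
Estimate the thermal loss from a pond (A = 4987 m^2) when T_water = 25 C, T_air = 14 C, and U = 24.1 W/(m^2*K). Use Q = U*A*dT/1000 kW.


Temperature difference dT = 25 - 14 = 11 K
Heat loss (W) = U * A * dT = 24.1 * 4987 * 11 = 1322053.7 W
Convert to kW: 1322053.7 / 1000 = 1322.0537 kW

1322.0537 kW


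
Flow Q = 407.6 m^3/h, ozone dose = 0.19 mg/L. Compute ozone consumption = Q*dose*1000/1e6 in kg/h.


O3 demand (mg/h) = Q * dose * 1000 = 407.6 * 0.19 * 1000 = 77444 mg/h
Convert mg to kg: 77444 / 1e6 = 0.077444 kg/h

0.077444 kg/h


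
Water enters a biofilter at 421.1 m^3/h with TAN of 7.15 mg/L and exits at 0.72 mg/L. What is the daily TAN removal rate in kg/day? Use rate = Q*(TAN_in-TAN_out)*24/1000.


Concentration drop: TAN_in - TAN_out = 7.15 - 0.72 = 6.43 mg/L
Hourly TAN removed = Q * dTAN = 421.1 m^3/h * 6.43 mg/L = 2707.673 g/h  (m^3/h * mg/L = g/h)
Daily TAN removed = 2707.673 * 24 = 64984.152 g/day
Convert to kg/day: 64984.152 / 1000 = 64.984152 kg/day

64.984152 kg/day


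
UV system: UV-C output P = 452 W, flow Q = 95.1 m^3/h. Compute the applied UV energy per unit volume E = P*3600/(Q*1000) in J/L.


Energy delivered per hour = 452 W * 3600 s = 1627200 J/h
Volume treated per hour = 95.1 m^3/h * 1000 = 95100 L/h
dose = 1627200 / 95100 = 17.1104 J/L

17.1104 J/L


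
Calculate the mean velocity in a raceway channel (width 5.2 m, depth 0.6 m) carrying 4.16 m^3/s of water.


Cross-sectional area = W * d = 5.2 * 0.6 = 3.12 m^2
Velocity = Q / A = 4.16 / 3.12 = 1.33333 m/s

1.33333 m/s


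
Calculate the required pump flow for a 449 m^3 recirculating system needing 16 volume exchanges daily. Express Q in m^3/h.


Daily recirculation volume = 449 m^3 * 16 = 7184 m^3/day
Flow rate Q = daily volume / 24 h = 7184 / 24 = 299.333 m^3/h

299.333 m^3/h


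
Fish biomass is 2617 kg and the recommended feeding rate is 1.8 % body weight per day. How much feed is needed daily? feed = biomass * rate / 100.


Feeding rate fraction = 1.8% / 100 = 0.018
Daily feed = 2617 kg * 0.018 = 47.106 kg/day

47.106 kg/day


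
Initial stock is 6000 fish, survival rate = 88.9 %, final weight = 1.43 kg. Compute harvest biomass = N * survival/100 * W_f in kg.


Survivors = 6000 * 88.9/100 = 5334 fish
Harvest biomass = survivors * W_f = 5334 * 1.43 = 7627.62 kg

7627.62 kg


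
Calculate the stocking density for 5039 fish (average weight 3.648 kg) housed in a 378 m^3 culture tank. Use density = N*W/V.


Total biomass = 5039 fish * 3.648 kg = 18382.272 kg
Density = total biomass / volume = 18382.272 / 378 = 48.6303 kg/m^3

48.6303 kg/m^3


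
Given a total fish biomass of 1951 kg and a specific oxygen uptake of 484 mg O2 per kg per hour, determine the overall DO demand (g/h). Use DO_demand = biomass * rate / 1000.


Total O2 consumption (mg/h) = 1951 kg * 484 mg/(kg*h) = 944284 mg/h
Convert to g/h: 944284 / 1000 = 944.284 g/h

944.284 g/h


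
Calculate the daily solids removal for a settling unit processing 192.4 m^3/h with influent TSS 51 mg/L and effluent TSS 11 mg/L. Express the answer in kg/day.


Concentration drop: TSS_in - TSS_out = 51 - 11 = 40 mg/L
Hourly solids removed = Q * dTSS = 192.4 m^3/h * 40 mg/L = 7696 g/h  (m^3/h * mg/L = g/h)
Daily solids removed = 7696 * 24 = 184704 g/day
Convert g to kg: 184704 / 1000 = 184.704 kg/day

184.704 kg/day


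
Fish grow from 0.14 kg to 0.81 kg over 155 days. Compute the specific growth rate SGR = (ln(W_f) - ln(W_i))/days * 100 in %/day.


ln(W_f) = ln(0.81) = -0.21072103
ln(W_i) = ln(0.14) = -1.9661129
ln(W_f) - ln(W_i) = -0.21072103 - -1.9661129 = 1.7553919
SGR = 1.7553919 / 155 * 100 = 1.13251 %/day

1.13251 %/day


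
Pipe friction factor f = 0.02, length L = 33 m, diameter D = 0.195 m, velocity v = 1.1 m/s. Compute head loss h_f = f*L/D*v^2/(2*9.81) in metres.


v^2 = 1.1^2 = 1.21 m^2/s^2
L/D = 33/0.195 = 169.23077
h_f = f*(L/D)*v^2/(2g) = 0.02 * 169.23077 * 1.21 / 19.62 = 0.208735 m

0.208735 m


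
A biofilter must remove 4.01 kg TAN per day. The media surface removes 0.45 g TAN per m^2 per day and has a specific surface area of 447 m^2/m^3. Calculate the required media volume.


A = 4.01*1000 / 0.45 = 8911.1111 m^2
V = 8911.1111 / 447 = 19.9354

19.9354 m^3


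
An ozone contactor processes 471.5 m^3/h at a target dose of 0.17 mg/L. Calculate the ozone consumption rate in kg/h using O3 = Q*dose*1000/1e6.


O3 demand (mg/h) = Q * dose * 1000 = 471.5 * 0.17 * 1000 = 80155 mg/h
Convert mg to kg: 80155 / 1e6 = 0.080155 kg/h

0.080155 kg/h


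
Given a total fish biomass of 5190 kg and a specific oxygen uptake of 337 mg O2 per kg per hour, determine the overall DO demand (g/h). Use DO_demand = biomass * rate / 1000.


Total O2 consumption (mg/h) = 5190 kg * 337 mg/(kg*h) = 1749030 mg/h
Convert to g/h: 1749030 / 1000 = 1749.03 g/h

1749.03 g/h


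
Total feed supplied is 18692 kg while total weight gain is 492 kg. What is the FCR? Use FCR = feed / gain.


FCR = feed consumed / weight gained
FCR = 18692 kg / 492 kg = 37.9919

37.9919


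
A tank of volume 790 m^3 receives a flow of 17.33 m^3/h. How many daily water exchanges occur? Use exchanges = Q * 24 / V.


Daily flow volume = 17.33 m^3/h * 24 h = 415.92 m^3/day
Exchanges = daily flow / tank volume = 415.92 / 790 = 0.526481 exchanges/day

0.526481 exchanges/day


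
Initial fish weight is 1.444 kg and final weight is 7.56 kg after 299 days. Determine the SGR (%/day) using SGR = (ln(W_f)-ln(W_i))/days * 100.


ln(W_f) = ln(7.56) = 2.0228712
ln(W_i) = ln(1.444) = 0.36741704
ln(W_f) - ln(W_i) = 2.0228712 - 0.36741704 = 1.6554542
SGR = 1.6554542 / 299 * 100 = 0.553664 %/day

0.553664 %/day


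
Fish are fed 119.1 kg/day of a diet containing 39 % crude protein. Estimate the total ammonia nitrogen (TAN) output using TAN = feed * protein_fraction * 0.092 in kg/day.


Protein in feed = 119.1 * 39/100 = 46.449 kg/day
TAN = protein * 0.092 = 46.449 * 0.092 = 4.273308 kg/day

4.273308 kg/day


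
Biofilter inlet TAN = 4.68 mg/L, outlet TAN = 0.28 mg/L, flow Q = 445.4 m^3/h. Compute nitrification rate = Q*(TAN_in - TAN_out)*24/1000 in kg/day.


Concentration drop: TAN_in - TAN_out = 4.68 - 0.28 = 4.4 mg/L
Hourly TAN removed = Q * dTAN = 445.4 m^3/h * 4.4 mg/L = 1959.76 g/h  (m^3/h * mg/L = g/h)
Daily TAN removed = 1959.76 * 24 = 47034.24 g/day
Convert to kg/day: 47034.24 / 1000 = 47.03424 kg/day

47.03424 kg/day


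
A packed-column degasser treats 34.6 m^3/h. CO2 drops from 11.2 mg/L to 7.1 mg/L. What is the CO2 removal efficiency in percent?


CO2_out / CO2_in = 7.1 / 11.2 = 0.63392857
Fraction remaining = 0.63392857
efficiency = (1 - 0.63392857) * 100 = 36.6071 %

36.6071 %


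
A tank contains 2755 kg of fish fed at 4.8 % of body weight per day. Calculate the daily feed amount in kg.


Feeding rate fraction = 4.8% / 100 = 0.048
Daily feed = 2755 kg * 0.048 = 132.24 kg/day

132.24 kg/day


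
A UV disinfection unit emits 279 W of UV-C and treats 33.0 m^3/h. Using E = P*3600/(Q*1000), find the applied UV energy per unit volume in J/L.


Energy delivered per hour = 279 W * 3600 s = 1004400 J/h
Volume treated per hour = 33.0 m^3/h * 1000 = 33000 L/h
dose = 1004400 / 33000 = 30.4364 J/L

30.4364 J/L


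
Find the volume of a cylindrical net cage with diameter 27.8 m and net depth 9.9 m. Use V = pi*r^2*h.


r = d/2 = 27.8/2 = 13.9 m
Base area = pi*r^2 = pi*13.9^2 = 606.98712 m^2
Volume = 606.98712 * 9.9 = 6009.17 m^3

6009.17 m^3


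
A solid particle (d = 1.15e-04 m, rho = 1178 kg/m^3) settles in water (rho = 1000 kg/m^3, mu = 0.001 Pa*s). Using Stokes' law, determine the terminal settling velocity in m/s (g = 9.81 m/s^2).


Density difference: rho_p - rho_f = 1178 - 1000 = 178 kg/m^3
d^2 = (1.15e-04)^2 = 1.3225e-08 m^2
Numerator = (rho_p - rho_f) * g * d^2 = 178 * 9.81 * 1.3225e-08 = 2.3093231e-05
Denominator = 18 * mu = 18 * 0.001 = 0.018
v_s = 2.3093231e-05 / 0.018 = 0.00128296 m/s
Check: Re = rho_f * v_s * d / mu = 1000 * 0.00128296 * 1.15e-04 / 0.001 = 0.148 < 1, so Stokes' law applies.

0.00128296 m/s


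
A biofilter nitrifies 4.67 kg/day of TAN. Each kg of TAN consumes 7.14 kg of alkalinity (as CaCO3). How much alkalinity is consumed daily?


Alkalinity factor: 7.14 kg CaCO3 consumed per kg TAN nitrified
alk = 4.67 kg TAN * 7.14 = 33.3438 kg CaCO3/day

33.3438 kg CaCO3/day


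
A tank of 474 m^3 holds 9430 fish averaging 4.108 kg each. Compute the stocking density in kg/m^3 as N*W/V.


Total biomass = 9430 fish * 4.108 kg = 38738.44 kg
Density = total biomass / volume = 38738.44 / 474 = 81.7267 kg/m^3

81.7267 kg/m^3


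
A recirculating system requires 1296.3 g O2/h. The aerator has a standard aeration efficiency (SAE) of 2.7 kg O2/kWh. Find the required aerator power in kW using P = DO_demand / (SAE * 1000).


SAE in g O2/kWh = 2.7 * 1000 = 2700 g/kWh
P = DO_demand / SAE_g = 1296.3 / 2700 = 0.480111 kW

0.480111 kW


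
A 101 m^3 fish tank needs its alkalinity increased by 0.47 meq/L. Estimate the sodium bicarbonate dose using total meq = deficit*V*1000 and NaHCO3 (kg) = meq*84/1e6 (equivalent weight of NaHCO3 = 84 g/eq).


Tank volume in L = 101 m^3 * 1000 = 101000 L
Total meq required = 0.47 meq/L * 101000 L = 47470 meq
NaHCO3 mass = 47470 meq * 84 mg/meq / 1e6 = 3.98748 kg

3.98748 kg


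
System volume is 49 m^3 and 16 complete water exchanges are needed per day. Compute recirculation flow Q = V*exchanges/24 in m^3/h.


Daily recirculation volume = 49 m^3 * 16 = 784 m^3/day
Flow rate Q = daily volume / 24 h = 784 / 24 = 32.6667 m^3/h

32.6667 m^3/h


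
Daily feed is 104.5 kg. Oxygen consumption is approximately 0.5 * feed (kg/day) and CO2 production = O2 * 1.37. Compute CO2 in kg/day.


O2 = 104.5 * 0.5 = 52.25
CO2 = 52.25 * 1.37 = 71.5825

71.5825 kg/day


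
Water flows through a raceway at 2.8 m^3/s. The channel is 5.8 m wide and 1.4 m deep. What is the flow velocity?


Cross-sectional area = W * d = 5.8 * 1.4 = 8.12 m^2
Velocity = Q / A = 2.8 / 8.12 = 0.344828 m/s

0.344828 m/s


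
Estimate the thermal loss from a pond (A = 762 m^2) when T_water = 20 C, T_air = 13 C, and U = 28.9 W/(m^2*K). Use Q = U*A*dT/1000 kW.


Temperature difference dT = 20 - 13 = 7 K
Heat loss (W) = U * A * dT = 28.9 * 762 * 7 = 154152.6 W
Convert to kW: 154152.6 / 1000 = 154.1526 kW

154.1526 kW


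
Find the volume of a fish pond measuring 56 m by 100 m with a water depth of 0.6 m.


Base area = L * W = 56 * 100 = 5600 m^2
Volume = area * depth = 5600 * 0.6 = 3360 m^3

3360 m^3


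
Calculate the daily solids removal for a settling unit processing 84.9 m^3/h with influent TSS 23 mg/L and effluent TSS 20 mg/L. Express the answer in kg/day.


Concentration drop: TSS_in - TSS_out = 23 - 20 = 3 mg/L
Hourly solids removed = Q * dTSS = 84.9 m^3/h * 3 mg/L = 254.7 g/h  (m^3/h * mg/L = g/h)
Daily solids removed = 254.7 * 24 = 6112.8 g/day
Convert g to kg: 6112.8 / 1000 = 6.1128 kg/day

6.1128 kg/day


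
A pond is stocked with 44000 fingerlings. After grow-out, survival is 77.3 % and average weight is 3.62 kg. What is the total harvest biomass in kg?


Survivors = 44000 * 77.3/100 = 34012 fish
Harvest biomass = survivors * W_f = 34012 * 3.62 = 123123.44 kg

123123.44 kg


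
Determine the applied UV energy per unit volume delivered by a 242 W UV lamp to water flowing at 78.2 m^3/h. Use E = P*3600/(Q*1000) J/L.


Energy delivered per hour = 242 W * 3600 s = 871200 J/h
Volume treated per hour = 78.2 m^3/h * 1000 = 78200 L/h
dose = 871200 / 78200 = 11.1407 J/L

11.1407 J/L


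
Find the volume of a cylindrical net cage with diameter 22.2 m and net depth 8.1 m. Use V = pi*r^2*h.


r = d/2 = 22.2/2 = 11.1 m
Base area = pi*r^2 = pi*11.1^2 = 387.07563 m^2
Volume = 387.07563 * 8.1 = 3135.31 m^3

3135.31 m^3


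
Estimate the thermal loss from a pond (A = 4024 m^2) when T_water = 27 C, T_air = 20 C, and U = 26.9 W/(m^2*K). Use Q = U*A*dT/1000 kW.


Temperature difference dT = 27 - 20 = 7 K
Heat loss (W) = U * A * dT = 26.9 * 4024 * 7 = 757719.2 W
Convert to kW: 757719.2 / 1000 = 757.7192 kW

757.7192 kW


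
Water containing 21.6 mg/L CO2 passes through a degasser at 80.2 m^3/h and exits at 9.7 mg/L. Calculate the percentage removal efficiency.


CO2_out / CO2_in = 9.7 / 21.6 = 0.44907407
Fraction remaining = 0.44907407
efficiency = (1 - 0.44907407) * 100 = 55.0926 %

55.0926 %


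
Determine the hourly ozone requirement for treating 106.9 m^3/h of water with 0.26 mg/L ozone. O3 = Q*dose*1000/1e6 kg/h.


O3 demand (mg/h) = Q * dose * 1000 = 106.9 * 0.26 * 1000 = 27794 mg/h
Convert mg to kg: 27794 / 1e6 = 0.027794 kg/h

0.027794 kg/h


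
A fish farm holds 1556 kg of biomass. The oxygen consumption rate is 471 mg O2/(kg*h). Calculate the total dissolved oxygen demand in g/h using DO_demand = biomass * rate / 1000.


Total O2 consumption (mg/h) = 1556 kg * 471 mg/(kg*h) = 732876 mg/h
Convert to g/h: 732876 / 1000 = 732.876 g/h

732.876 g/h


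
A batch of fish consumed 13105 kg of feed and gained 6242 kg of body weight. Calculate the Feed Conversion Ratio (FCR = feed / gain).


FCR = feed consumed / weight gained
FCR = 13105 kg / 6242 kg = 2.09949

2.09949


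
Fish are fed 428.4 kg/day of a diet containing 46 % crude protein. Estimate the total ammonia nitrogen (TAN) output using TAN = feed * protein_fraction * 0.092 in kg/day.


Protein in feed = 428.4 * 46/100 = 197.064 kg/day
TAN = protein * 0.092 = 197.064 * 0.092 = 18.129888 kg/day

18.129888 kg/day


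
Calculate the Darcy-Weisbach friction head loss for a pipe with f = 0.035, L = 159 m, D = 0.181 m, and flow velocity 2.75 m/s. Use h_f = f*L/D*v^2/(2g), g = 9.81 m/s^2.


v^2 = 2.75^2 = 7.5625 m^2/s^2
L/D = 159/0.181 = 878.45304
h_f = f*(L/D)*v^2/(2g) = 0.035 * 878.45304 * 7.5625 / 19.62 = 11.8509 m

11.8509 m


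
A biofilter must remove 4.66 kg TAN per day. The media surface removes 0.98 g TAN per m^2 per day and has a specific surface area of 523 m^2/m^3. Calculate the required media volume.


A = 4.66*1000 / 0.98 = 4755.102 m^2
V = 4755.102 / 523 = 9.09197

9.09197 m^3


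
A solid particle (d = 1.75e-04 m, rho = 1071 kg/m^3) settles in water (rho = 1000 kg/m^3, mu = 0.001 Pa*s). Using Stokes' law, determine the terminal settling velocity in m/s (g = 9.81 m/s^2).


Density difference: rho_p - rho_f = 1071 - 1000 = 71 kg/m^3
d^2 = (1.75e-04)^2 = 3.0625e-08 m^2
Numerator = (rho_p - rho_f) * g * d^2 = 71 * 9.81 * 3.0625e-08 = 2.1330619e-05
Denominator = 18 * mu = 18 * 0.001 = 0.018
v_s = 2.1330619e-05 / 0.018 = 0.00118503 m/s
Check: Re = rho_f * v_s * d / mu = 1000 * 0.00118503 * 1.75e-04 / 0.001 = 0.207 < 1, so Stokes' law applies.

0.00118503 m/s


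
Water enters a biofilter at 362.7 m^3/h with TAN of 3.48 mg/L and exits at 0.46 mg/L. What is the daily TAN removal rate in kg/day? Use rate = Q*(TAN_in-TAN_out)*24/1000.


Concentration drop: TAN_in - TAN_out = 3.48 - 0.46 = 3.02 mg/L
Hourly TAN removed = Q * dTAN = 362.7 m^3/h * 3.02 mg/L = 1095.354 g/h  (m^3/h * mg/L = g/h)
Daily TAN removed = 1095.354 * 24 = 26288.496 g/day
Convert to kg/day: 26288.496 / 1000 = 26.288496 kg/day

26.288496 kg/day


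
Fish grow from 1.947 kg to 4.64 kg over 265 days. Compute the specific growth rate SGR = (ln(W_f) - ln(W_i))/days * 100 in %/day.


ln(W_f) = ln(4.64) = 1.5347144
ln(W_i) = ln(1.947) = 0.66628973
ln(W_f) - ln(W_i) = 1.5347144 - 0.66628973 = 0.86842467
SGR = 0.86842467 / 265 * 100 = 0.327707 %/day

0.327707 %/day


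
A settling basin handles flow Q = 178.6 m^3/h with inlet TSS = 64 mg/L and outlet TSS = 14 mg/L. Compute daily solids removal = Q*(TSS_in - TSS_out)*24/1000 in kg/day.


Concentration drop: TSS_in - TSS_out = 64 - 14 = 50 mg/L
Hourly solids removed = Q * dTSS = 178.6 m^3/h * 50 mg/L = 8930 g/h  (m^3/h * mg/L = g/h)
Daily solids removed = 8930 * 24 = 214320 g/day
Convert g to kg: 214320 / 1000 = 214.32 kg/day

214.32 kg/day


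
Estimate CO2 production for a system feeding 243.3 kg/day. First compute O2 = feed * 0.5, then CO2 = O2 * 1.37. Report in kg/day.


O2 = 243.3 * 0.5 = 121.65
CO2 = 121.65 * 1.37 = 166.6605

166.6605 kg/day


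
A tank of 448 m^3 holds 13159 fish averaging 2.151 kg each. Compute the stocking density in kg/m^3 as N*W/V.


Total biomass = 13159 fish * 2.151 kg = 28305.009 kg
Density = total biomass / volume = 28305.009 / 448 = 63.1808 kg/m^3

63.1808 kg/m^3


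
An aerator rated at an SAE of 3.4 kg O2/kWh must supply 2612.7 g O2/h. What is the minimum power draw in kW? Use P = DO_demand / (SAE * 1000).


SAE in g O2/kWh = 3.4 * 1000 = 3400 g/kWh
P = DO_demand / SAE_g = 2612.7 / 3400 = 0.768441 kW

0.768441 kW


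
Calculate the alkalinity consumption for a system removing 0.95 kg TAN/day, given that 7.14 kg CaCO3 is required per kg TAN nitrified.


Alkalinity factor: 7.14 kg CaCO3 consumed per kg TAN nitrified
alk = 0.95 kg TAN * 7.14 = 6.783 kg CaCO3/day

6.783 kg CaCO3/day


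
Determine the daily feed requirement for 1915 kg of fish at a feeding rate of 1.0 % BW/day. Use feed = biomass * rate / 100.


Feeding rate fraction = 1.0% / 100 = 0.01
Daily feed = 1915 kg * 0.01 = 19.15 kg/day

19.15 kg/day


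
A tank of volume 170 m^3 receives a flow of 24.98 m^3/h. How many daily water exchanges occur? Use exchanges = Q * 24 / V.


Daily flow volume = 24.98 m^3/h * 24 h = 599.52 m^3/day
Exchanges = daily flow / tank volume = 599.52 / 170 = 3.52659 exchanges/day

3.52659 exchanges/day


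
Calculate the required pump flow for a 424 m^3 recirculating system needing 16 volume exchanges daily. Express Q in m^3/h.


Daily recirculation volume = 424 m^3 * 16 = 6784 m^3/day
Flow rate Q = daily volume / 24 h = 6784 / 24 = 282.667 m^3/h

282.667 m^3/h


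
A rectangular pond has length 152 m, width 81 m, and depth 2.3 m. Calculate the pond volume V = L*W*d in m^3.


Base area = L * W = 152 * 81 = 12312 m^2
Volume = area * depth = 12312 * 2.3 = 28317.6 m^3

28317.6 m^3


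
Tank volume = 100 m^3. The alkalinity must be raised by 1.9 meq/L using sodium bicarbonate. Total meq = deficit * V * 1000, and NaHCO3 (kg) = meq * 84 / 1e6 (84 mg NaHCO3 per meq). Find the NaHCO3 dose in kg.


Tank volume in L = 100 m^3 * 1000 = 100000 L
Total meq required = 1.9 meq/L * 100000 L = 190000 meq
NaHCO3 mass = 190000 meq * 84 mg/meq / 1e6 = 15.96 kg

15.96 kg


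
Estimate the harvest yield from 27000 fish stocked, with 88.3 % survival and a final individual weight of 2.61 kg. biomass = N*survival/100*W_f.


Survivors = 27000 * 88.3/100 = 23841 fish
Harvest biomass = survivors * W_f = 23841 * 2.61 = 62225.01 kg

62225.01 kg


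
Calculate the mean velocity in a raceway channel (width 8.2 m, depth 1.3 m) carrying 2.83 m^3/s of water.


Cross-sectional area = W * d = 8.2 * 1.3 = 10.66 m^2
Velocity = Q / A = 2.83 / 10.66 = 0.265478 m/s

0.265478 m/s


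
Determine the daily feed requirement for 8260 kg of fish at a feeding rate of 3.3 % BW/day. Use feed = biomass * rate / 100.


Feeding rate fraction = 3.3% / 100 = 0.033
Daily feed = 8260 kg * 0.033 = 272.58 kg/day

272.58 kg/day


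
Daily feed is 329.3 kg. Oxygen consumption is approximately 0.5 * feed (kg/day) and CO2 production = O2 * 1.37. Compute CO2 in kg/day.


O2 = 329.3 * 0.5 = 164.65
CO2 = 164.65 * 1.37 = 225.5705

225.5705 kg/day


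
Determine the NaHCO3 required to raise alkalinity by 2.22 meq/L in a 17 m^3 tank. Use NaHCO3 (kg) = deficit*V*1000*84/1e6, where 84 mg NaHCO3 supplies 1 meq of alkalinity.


Tank volume in L = 17 m^3 * 1000 = 17000 L
Total meq required = 2.22 meq/L * 17000 L = 37740 meq
NaHCO3 mass = 37740 meq * 84 mg/meq / 1e6 = 3.17016 kg

3.17016 kg


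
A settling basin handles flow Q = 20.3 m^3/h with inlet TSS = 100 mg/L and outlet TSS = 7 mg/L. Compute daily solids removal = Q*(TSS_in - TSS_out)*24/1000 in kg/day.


Concentration drop: TSS_in - TSS_out = 100 - 7 = 93 mg/L
Hourly solids removed = Q * dTSS = 20.3 m^3/h * 93 mg/L = 1887.9 g/h  (m^3/h * mg/L = g/h)
Daily solids removed = 1887.9 * 24 = 45309.6 g/day
Convert g to kg: 45309.6 / 1000 = 45.3096 kg/day

45.3096 kg/day


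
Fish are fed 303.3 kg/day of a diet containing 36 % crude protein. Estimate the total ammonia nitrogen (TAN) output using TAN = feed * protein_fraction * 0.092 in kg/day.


Protein in feed = 303.3 * 36/100 = 109.188 kg/day
TAN = protein * 0.092 = 109.188 * 0.092 = 10.045296 kg/day

10.045296 kg/day


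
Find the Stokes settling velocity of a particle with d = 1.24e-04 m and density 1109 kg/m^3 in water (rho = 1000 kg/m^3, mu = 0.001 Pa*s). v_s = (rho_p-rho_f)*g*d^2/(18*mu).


Density difference: rho_p - rho_f = 1109 - 1000 = 109 kg/m^3
d^2 = (1.24e-04)^2 = 1.5376e-08 m^2
Numerator = (rho_p - rho_f) * g * d^2 = 109 * 9.81 * 1.5376e-08 = 1.6441403e-05
Denominator = 18 * mu = 18 * 0.001 = 0.018
v_s = 1.6441403e-05 / 0.018 = 9.13411e-04 m/s
Check: Re = rho_f * v_s * d / mu = 1000 * 9.13411e-04 * 1.24e-04 / 0.001 = 0.113 < 1, so Stokes' law applies.

9.13411e-04 m/s


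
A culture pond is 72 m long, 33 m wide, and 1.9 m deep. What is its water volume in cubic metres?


Base area = L * W = 72 * 33 = 2376 m^2
Volume = area * depth = 2376 * 1.9 = 4514.4 m^3

4514.4 m^3


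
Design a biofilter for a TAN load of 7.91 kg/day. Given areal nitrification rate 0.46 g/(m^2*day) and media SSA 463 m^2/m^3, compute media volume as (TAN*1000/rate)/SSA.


A = 7.91*1000 / 0.46 = 17195.652 m^2
V = 17195.652 / 463 = 37.1396

37.1396 m^3


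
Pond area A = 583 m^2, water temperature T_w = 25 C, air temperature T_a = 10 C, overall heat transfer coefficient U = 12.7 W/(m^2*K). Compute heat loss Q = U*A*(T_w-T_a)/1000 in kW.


Temperature difference dT = 25 - 10 = 15 K
Heat loss (W) = U * A * dT = 12.7 * 583 * 15 = 111061.5 W
Convert to kW: 111061.5 / 1000 = 111.0615 kW

111.0615 kW


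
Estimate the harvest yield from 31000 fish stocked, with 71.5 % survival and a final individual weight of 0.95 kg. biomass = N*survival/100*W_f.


Survivors = 31000 * 71.5/100 = 22165 fish
Harvest biomass = survivors * W_f = 22165 * 0.95 = 21056.75 kg

21056.75 kg


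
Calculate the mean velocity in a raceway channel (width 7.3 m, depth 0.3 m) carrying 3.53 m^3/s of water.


Cross-sectional area = W * d = 7.3 * 0.3 = 2.19 m^2
Velocity = Q / A = 3.53 / 2.19 = 1.61187 m/s

1.61187 m/s


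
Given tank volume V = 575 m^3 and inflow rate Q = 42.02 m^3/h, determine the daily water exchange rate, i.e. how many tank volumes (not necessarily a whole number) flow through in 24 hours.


Daily flow volume = 42.02 m^3/h * 24 h = 1008.48 m^3/day
Exchanges = daily flow / tank volume = 1008.48 / 575 = 1.75388 exchanges/day

1.75388 exchanges/day


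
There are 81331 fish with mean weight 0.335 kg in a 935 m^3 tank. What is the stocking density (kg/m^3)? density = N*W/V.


Total biomass = 81331 fish * 0.335 kg = 27245.885 kg
Density = total biomass / volume = 27245.885 / 935 = 29.14 kg/m^3

29.14 kg/m^3


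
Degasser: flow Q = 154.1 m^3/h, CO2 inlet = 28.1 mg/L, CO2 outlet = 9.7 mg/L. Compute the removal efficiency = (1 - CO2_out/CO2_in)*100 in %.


CO2_out / CO2_in = 9.7 / 28.1 = 0.34519573
Fraction remaining = 0.34519573
efficiency = (1 - 0.34519573) * 100 = 65.4804 %

65.4804 %


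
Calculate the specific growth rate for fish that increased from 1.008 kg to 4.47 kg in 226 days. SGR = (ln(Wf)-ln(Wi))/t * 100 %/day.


ln(W_f) = ln(4.47) = 1.4973884
ln(W_i) = ln(1.008) = 0.0079681696
ln(W_f) - ln(W_i) = 1.4973884 - 0.0079681696 = 1.4894202
SGR = 1.4894202 / 226 * 100 = 0.659035 %/day

0.659035 %/day


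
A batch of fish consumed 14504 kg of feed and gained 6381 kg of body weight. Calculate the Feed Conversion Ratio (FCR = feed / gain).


FCR = feed consumed / weight gained
FCR = 14504 kg / 6381 kg = 2.273

2.273


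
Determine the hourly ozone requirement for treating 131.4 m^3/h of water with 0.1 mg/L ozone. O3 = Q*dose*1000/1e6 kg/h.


O3 demand (mg/h) = Q * dose * 1000 = 131.4 * 0.1 * 1000 = 13140 mg/h
Convert mg to kg: 13140 / 1e6 = 0.01314 kg/h

0.01314 kg/h


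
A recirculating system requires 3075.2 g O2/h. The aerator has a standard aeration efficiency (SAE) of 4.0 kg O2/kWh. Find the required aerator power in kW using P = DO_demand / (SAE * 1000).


SAE in g O2/kWh = 4.0 * 1000 = 4000 g/kWh
P = DO_demand / SAE_g = 3075.2 / 4000 = 0.7688 kW

0.7688 kW


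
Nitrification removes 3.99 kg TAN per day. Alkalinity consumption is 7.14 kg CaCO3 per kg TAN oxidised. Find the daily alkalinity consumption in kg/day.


Alkalinity factor: 7.14 kg CaCO3 consumed per kg TAN nitrified
alk = 3.99 kg TAN * 7.14 = 28.4886 kg CaCO3/day

28.4886 kg CaCO3/day


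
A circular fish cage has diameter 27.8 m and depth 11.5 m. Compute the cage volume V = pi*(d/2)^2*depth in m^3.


r = d/2 = 27.8/2 = 13.9 m
Base area = pi*r^2 = pi*13.9^2 = 606.98712 m^2
Volume = 606.98712 * 11.5 = 6980.35 m^3

6980.35 m^3


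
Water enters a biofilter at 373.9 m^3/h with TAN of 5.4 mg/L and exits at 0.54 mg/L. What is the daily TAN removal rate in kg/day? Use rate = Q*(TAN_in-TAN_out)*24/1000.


Concentration drop: TAN_in - TAN_out = 5.4 - 0.54 = 4.86 mg/L
Hourly TAN removed = Q * dTAN = 373.9 m^3/h * 4.86 mg/L = 1817.154 g/h  (m^3/h * mg/L = g/h)
Daily TAN removed = 1817.154 * 24 = 43611.696 g/day
Convert to kg/day: 43611.696 / 1000 = 43.611696 kg/day

43.611696 kg/day


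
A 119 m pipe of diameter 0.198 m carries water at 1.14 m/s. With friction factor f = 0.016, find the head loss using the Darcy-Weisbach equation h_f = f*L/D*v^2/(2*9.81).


v^2 = 1.14^2 = 1.2996 m^2/s^2
L/D = 119/0.198 = 601.0101
h_f = f*(L/D)*v^2/(2g) = 0.016 * 601.0101 * 1.2996 / 19.62 = 0.63696 m

0.63696 m


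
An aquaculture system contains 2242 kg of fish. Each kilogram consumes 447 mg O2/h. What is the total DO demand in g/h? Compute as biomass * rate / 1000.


Total O2 consumption (mg/h) = 2242 kg * 447 mg/(kg*h) = 1002174 mg/h
Convert to g/h: 1002174 / 1000 = 1002.174 g/h

1002.174 g/h


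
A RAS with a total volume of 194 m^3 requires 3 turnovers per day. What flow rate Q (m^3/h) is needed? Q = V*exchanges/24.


Daily recirculation volume = 194 m^3 * 3 = 582 m^3/day
Flow rate Q = daily volume / 24 h = 582 / 24 = 24.25 m^3/h

24.25 m^3/h


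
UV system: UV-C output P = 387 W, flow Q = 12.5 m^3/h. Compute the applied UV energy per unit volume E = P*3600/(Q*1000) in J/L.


Energy delivered per hour = 387 W * 3600 s = 1393200 J/h
Volume treated per hour = 12.5 m^3/h * 1000 = 12500 L/h
dose = 1393200 / 12500 = 111.456 J/L

111.456 J/L


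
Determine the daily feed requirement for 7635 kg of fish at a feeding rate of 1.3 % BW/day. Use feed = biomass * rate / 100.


Feeding rate fraction = 1.3% / 100 = 0.013
Daily feed = 7635 kg * 0.013 = 99.255 kg/day

99.255 kg/day


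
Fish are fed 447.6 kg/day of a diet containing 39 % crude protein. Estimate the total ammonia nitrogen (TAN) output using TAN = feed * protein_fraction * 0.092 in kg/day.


Protein in feed = 447.6 * 39/100 = 174.564 kg/day
TAN = protein * 0.092 = 174.564 * 0.092 = 16.059888 kg/day

16.059888 kg/day


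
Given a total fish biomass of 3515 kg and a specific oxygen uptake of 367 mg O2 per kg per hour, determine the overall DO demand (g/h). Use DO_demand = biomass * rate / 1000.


Total O2 consumption (mg/h) = 3515 kg * 367 mg/(kg*h) = 1290005 mg/h
Convert to g/h: 1290005 / 1000 = 1290.005 g/h

1290.005 g/h


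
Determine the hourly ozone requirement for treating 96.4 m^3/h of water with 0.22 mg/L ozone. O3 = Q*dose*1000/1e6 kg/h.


O3 demand (mg/h) = Q * dose * 1000 = 96.4 * 0.22 * 1000 = 21208 mg/h
Convert mg to kg: 21208 / 1e6 = 0.021208 kg/h

0.021208 kg/h


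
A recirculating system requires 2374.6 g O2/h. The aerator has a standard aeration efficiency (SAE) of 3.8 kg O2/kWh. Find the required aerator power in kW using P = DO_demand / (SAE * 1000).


SAE in g O2/kWh = 3.8 * 1000 = 3800 g/kWh
P = DO_demand / SAE_g = 2374.6 / 3800 = 0.624895 kW

0.624895 kW


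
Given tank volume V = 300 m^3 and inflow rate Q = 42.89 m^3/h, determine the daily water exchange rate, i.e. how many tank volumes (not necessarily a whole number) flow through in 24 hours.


Daily flow volume = 42.89 m^3/h * 24 h = 1029.36 m^3/day
Exchanges = daily flow / tank volume = 1029.36 / 300 = 3.4312 exchanges/day

3.4312 exchanges/day


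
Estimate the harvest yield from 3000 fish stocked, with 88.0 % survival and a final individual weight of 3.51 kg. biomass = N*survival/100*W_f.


Survivors = 3000 * 88.0/100 = 2640 fish
Harvest biomass = survivors * W_f = 2640 * 3.51 = 9266.4 kg

9266.4 kg


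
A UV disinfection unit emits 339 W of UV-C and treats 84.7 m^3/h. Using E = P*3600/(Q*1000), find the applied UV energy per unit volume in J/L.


Energy delivered per hour = 339 W * 3600 s = 1220400 J/h
Volume treated per hour = 84.7 m^3/h * 1000 = 84700 L/h
dose = 1220400 / 84700 = 14.4085 J/L

14.4085 J/L


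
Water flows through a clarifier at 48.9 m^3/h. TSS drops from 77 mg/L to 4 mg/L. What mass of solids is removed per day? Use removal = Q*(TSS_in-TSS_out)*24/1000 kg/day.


Concentration drop: TSS_in - TSS_out = 77 - 4 = 73 mg/L
Hourly solids removed = Q * dTSS = 48.9 m^3/h * 73 mg/L = 3569.7 g/h  (m^3/h * mg/L = g/h)
Daily solids removed = 3569.7 * 24 = 85672.8 g/day
Convert g to kg: 85672.8 / 1000 = 85.6728 kg/day

85.6728 kg/day


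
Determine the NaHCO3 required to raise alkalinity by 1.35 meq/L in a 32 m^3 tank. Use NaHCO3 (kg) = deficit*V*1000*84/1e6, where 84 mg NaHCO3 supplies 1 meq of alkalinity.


Tank volume in L = 32 m^3 * 1000 = 32000 L
Total meq required = 1.35 meq/L * 32000 L = 43200 meq
NaHCO3 mass = 43200 meq * 84 mg/meq / 1e6 = 3.6288 kg

3.6288 kg


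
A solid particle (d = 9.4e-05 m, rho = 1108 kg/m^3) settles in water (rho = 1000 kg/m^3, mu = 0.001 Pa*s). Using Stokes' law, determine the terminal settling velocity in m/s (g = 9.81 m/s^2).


Density difference: rho_p - rho_f = 1108 - 1000 = 108 kg/m^3
d^2 = (9.4e-05)^2 = 8.836e-09 m^2
Numerator = (rho_p - rho_f) * g * d^2 = 108 * 9.81 * 8.836e-09 = 9.3615653e-06
Denominator = 18 * mu = 18 * 0.001 = 0.018
v_s = 9.3615653e-06 / 0.018 = 5.20087e-04 m/s
Check: Re = rho_f * v_s * d / mu = 1000 * 5.20087e-04 * 9.4e-05 / 0.001 = 0.0489 < 1, so Stokes' law applies.

5.20087e-04 m/s


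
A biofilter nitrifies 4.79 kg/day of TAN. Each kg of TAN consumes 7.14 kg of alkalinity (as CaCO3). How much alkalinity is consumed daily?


Alkalinity factor: 7.14 kg CaCO3 consumed per kg TAN nitrified
alk = 4.79 kg TAN * 7.14 = 34.2006 kg CaCO3/day

34.2006 kg CaCO3/day


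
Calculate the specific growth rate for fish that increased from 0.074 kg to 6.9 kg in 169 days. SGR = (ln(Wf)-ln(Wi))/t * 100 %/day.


ln(W_f) = ln(6.9) = 1.9315214
ln(W_i) = ln(0.074) = -2.6036902
ln(W_f) - ln(W_i) = 1.9315214 - -2.6036902 = 4.5352116
SGR = 4.5352116 / 169 * 100 = 2.68356 %/day

2.68356 %/day


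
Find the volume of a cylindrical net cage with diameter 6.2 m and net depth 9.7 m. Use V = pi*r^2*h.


r = d/2 = 6.2/2 = 3.1 m
Base area = pi*r^2 = pi*3.1^2 = 30.190705 m^2
Volume = 30.190705 * 9.7 = 292.85 m^3

292.85 m^3


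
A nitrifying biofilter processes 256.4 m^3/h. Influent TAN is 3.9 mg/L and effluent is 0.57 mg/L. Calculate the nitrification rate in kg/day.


Concentration drop: TAN_in - TAN_out = 3.9 - 0.57 = 3.33 mg/L
Hourly TAN removed = Q * dTAN = 256.4 m^3/h * 3.33 mg/L = 853.812 g/h  (m^3/h * mg/L = g/h)
Daily TAN removed = 853.812 * 24 = 20491.488 g/day
Convert to kg/day: 20491.488 / 1000 = 20.491488 kg/day

20.491488 kg/day


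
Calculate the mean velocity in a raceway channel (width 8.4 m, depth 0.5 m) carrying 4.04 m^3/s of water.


Cross-sectional area = W * d = 8.4 * 0.5 = 4.2 m^2
Velocity = Q / A = 4.04 / 4.2 = 0.961905 m/s

0.961905 m/s


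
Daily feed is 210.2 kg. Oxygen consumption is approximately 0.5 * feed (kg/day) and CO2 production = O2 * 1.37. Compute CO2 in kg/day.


O2 = 210.2 * 0.5 = 105.1
CO2 = 105.1 * 1.37 = 143.987

143.987 kg/day


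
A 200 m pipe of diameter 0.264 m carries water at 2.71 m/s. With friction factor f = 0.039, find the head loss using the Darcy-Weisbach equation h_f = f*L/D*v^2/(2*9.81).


v^2 = 2.71^2 = 7.3441 m^2/s^2
L/D = 200/0.264 = 757.57576
h_f = f*(L/D)*v^2/(2g) = 0.039 * 757.57576 * 7.3441 / 19.62 = 11.0594 m

11.0594 m


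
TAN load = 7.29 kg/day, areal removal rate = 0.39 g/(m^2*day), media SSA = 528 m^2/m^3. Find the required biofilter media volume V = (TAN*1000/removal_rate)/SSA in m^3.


A = 7.29*1000 / 0.39 = 18692.308 m^2
V = 18692.308 / 528 = 35.4021

35.4021 m^3


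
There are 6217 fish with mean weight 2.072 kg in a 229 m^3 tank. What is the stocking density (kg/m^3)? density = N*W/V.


Total biomass = 6217 fish * 2.072 kg = 12881.624 kg
Density = total biomass / volume = 12881.624 / 229 = 56.2516 kg/m^3

56.2516 kg/m^3


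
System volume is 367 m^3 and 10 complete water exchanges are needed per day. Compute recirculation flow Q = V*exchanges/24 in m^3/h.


Daily recirculation volume = 367 m^3 * 10 = 3670 m^3/day
Flow rate Q = daily volume / 24 h = 3670 / 24 = 152.917 m^3/h

152.917 m^3/h


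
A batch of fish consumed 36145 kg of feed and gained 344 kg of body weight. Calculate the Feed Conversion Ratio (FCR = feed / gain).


FCR = feed consumed / weight gained
FCR = 36145 kg / 344 kg = 105.073

105.073


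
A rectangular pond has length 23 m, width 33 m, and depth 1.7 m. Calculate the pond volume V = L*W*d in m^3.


Base area = L * W = 23 * 33 = 759 m^2
Volume = area * depth = 759 * 1.7 = 1290.3 m^3

1290.3 m^3


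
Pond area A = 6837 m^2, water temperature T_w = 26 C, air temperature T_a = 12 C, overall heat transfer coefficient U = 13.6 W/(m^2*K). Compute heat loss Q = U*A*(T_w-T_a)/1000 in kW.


Temperature difference dT = 26 - 12 = 14 K
Heat loss (W) = U * A * dT = 13.6 * 6837 * 14 = 1301764.8 W
Convert to kW: 1301764.8 / 1000 = 1301.7648 kW

1301.7648 kW


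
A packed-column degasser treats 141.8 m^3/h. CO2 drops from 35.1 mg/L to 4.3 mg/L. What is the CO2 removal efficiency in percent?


CO2_out / CO2_in = 4.3 / 35.1 = 0.12250712
Fraction remaining = 0.12250712
efficiency = (1 - 0.12250712) * 100 = 87.7493 %

87.7493 %


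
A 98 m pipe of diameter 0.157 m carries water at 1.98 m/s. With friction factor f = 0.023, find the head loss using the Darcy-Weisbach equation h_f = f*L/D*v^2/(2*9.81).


v^2 = 1.98^2 = 3.9204 m^2/s^2
L/D = 98/0.157 = 624.20382
h_f = f*(L/D)*v^2/(2g) = 0.023 * 624.20382 * 3.9204 / 19.62 = 2.8687 m

2.8687 m


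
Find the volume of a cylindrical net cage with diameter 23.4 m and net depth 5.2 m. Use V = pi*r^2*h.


r = d/2 = 23.4/2 = 11.7 m
Base area = pi*r^2 = pi*11.7^2 = 430.05262 m^2
Volume = 430.05262 * 5.2 = 2236.27 m^3

2236.27 m^3


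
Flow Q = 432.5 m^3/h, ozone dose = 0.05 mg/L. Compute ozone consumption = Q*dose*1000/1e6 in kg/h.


O3 demand (mg/h) = Q * dose * 1000 = 432.5 * 0.05 * 1000 = 21625 mg/h
Convert mg to kg: 21625 / 1e6 = 0.021625 kg/h

0.021625 kg/h


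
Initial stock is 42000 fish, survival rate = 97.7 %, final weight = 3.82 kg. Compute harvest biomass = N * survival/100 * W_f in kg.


Survivors = 42000 * 97.7/100 = 41034 fish
Harvest biomass = survivors * W_f = 41034 * 3.82 = 156749.88 kg

156749.88 kg


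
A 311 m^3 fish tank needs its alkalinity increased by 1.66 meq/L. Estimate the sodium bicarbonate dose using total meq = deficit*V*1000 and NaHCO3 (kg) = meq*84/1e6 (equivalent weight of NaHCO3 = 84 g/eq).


Tank volume in L = 311 m^3 * 1000 = 311000 L
Total meq required = 1.66 meq/L * 311000 L = 516260 meq
NaHCO3 mass = 516260 meq * 84 mg/meq / 1e6 = 43.3658 kg

43.3658 kg


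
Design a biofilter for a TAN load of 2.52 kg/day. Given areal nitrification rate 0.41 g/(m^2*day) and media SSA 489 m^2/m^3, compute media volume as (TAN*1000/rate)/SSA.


A = 2.52*1000 / 0.41 = 6146.3415 m^2
V = 6146.3415 / 489 = 12.5692

12.5692 m^3
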